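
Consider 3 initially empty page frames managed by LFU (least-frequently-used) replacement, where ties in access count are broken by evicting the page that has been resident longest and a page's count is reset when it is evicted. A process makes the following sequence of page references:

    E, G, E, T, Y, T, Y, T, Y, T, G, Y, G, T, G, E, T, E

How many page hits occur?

E → miss, frames {E}
G → miss, frames {E,G}
E → hit
T → miss, frames {E,G,T}
Y → miss, evict G, frames {E,T,Y}
T → hit
Y → hit
T → hit
Y → hit
T → hit
G → miss, evict E, frames {T,Y,G}
Y → hit
G → hit
T → hit
G → hit
E → miss, evict G, frames {T,Y,E}
T → hit
E → hit
Hits: 12.

12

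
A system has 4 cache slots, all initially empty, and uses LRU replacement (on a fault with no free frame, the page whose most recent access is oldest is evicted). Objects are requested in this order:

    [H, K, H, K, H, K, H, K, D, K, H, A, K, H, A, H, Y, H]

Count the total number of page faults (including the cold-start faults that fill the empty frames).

H → miss, frames [H]
K → miss, frames [H, K]
H → hit
K → hit
H → hit
K → hit
H → hit
K → hit
D → miss, frames [H, K, D]
K → hit
H → hit
A → miss, frames [D, K, H, A]
K → hit
H → hit
A → hit
H → hit
Y → miss, evict D, frames [K, A, H, Y]
H → hit
Page faults: 5.

5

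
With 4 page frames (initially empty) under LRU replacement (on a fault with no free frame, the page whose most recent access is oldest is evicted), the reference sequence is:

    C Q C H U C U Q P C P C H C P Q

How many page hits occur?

10

C: fault, frames {C}
Q: fault, frames {C,Q}
C: hit
H: fault, frames {Q,C,H}
U: fault, frames {Q,C,H,U}
C: hit
U: hit
Q: hit
P: fault, evict H, frames {C,U,Q,P}
C: hit
P: hit
C: hit
H: fault, evict U, frames {Q,P,C,H}
C: hit
P: hit
Q: hit
Hits: 10.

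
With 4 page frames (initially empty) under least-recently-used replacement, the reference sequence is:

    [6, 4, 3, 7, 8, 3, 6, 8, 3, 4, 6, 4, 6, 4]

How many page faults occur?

7

6 -> fault, frames {6}
4 -> fault, frames {6,4}
3 -> fault, frames {6,4,3}
7 -> fault, frames {6,4,3,7}
8 -> fault, evict 6, frames {4,3,7,8}
3 -> hit
6 -> fault, evict 4, frames {7,8,3,6}
8 -> hit
3 -> hit
4 -> fault, evict 7, frames {6,8,3,4}
6 -> hit
4 -> hit
6 -> hit
4 -> hit
Page faults: 7.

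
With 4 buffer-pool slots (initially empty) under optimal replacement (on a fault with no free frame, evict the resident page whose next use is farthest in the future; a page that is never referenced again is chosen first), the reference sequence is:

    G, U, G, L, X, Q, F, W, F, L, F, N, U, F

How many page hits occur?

6

G → miss, frames [G]
U → miss, frames [G, U]
G → hit
L → miss, frames [G, U, L]
X → miss, frames [G, U, L, X]
Q → miss, evict X, frames [G, U, L, Q]
F → miss, evict Q, frames [G, U, L, F]
W → miss, evict G, frames [U, L, F, W]
F → hit
L → hit
F → hit
N → miss, evict W, frames [U, L, F, N]
U → hit
F → hit
Hits: 6.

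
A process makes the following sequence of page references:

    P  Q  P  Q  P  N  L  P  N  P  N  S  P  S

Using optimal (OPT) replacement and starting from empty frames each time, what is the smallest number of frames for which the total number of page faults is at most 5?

f=1: 14 faults
f=2: 6 faults
f=3: 5 faults
f=4: 5 faults
f=5: 5 faults
Smallest f with faults ≤ 5 is 3.

3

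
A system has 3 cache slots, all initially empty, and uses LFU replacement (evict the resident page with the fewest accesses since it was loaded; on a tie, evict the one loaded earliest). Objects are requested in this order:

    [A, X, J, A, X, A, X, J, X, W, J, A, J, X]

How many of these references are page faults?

5

A: fault, frames (A)
X: fault, frames (A X)
J: fault, frames (A X J)
A: hit
X: hit
A: hit
X: hit
J: hit
X: hit
W: fault, evict J, frames (A X W)
J: fault, evict W, frames (A X J)
A: hit
J: hit
X: hit
Page faults: 5.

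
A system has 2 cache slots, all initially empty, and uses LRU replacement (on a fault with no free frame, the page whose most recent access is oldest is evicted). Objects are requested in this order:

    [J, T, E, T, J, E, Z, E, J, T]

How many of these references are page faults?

J -> fault, frames [J]
T -> fault, frames [J, T]
E -> fault, evict J, frames [T, E]
T -> hit
J -> fault, evict E, frames [T, J]
E -> fault, evict T, frames [J, E]
Z -> fault, evict J, frames [E, Z]
E -> hit
J -> fault, evict Z, frames [E, J]
T -> fault, evict E, frames [J, T]
Page faults: 8.

8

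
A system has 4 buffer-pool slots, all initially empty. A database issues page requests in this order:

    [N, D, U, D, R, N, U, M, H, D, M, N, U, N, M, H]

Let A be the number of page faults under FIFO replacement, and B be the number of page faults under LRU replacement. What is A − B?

Under FIFO: F F F . F . . F F F . F F . F F → 11 faults.
Under LRU: F F F . F . . F F F . F F . . F → 10 faults.
A − B = 11 − 10 = 1.

1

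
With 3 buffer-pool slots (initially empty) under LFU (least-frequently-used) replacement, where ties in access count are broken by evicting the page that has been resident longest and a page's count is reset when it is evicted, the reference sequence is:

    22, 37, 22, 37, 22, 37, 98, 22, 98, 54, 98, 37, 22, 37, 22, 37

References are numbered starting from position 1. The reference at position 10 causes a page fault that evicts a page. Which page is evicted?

pos 1: 22: fault, frames (22)
pos 2: 37: fault, frames (22 37)
pos 3: 22: hit
pos 4: 37: hit
pos 5: 22: hit
pos 6: 37: hit
pos 7: 98: fault, frames (22 37 98)
pos 8: 22: hit
pos 9: 98: hit
pos 10: 54: fault, evict 98, frames (22 37 54)
At position 10, page 98 is evicted.

98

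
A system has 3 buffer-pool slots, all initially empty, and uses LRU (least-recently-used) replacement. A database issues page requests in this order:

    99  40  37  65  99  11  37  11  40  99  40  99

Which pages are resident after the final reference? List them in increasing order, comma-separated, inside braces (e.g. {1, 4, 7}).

99 → fault, frames [99]
40 → fault, frames [99, 40]
37 → fault, frames [99, 40, 37]
65 → fault, evict 99, frames [40, 37, 65]
99 → fault, evict 40, frames [37, 65, 99]
11 → fault, evict 37, frames [65, 99, 11]
37 → fault, evict 65, frames [99, 11, 37]
11 → hit
40 → fault, evict 99, frames [37, 11, 40]
99 → fault, evict 37, frames [11, 40, 99]
40 → hit
99 → hit

{11, 40, 99}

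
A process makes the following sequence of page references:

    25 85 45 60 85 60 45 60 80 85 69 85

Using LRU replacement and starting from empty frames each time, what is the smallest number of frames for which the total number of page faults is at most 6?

f=1: 12 faults
f=2: 9 faults
f=3: 7 faults
f=4: 6 faults
f=5: 6 faults
f=6: 6 faults
Smallest f with faults ≤ 6 is 4.

4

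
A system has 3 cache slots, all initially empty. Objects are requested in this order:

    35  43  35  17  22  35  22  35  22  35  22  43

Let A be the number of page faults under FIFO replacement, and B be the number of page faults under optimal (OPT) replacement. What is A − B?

2

Under FIFO: F F . F F F . . . . . F → 6 faults.
Under OPT: F F . F F . . . . . . . → 4 faults.
A − B = 6 − 4 = 2.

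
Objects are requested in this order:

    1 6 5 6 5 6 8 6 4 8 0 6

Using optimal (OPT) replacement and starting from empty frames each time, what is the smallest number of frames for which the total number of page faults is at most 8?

2

f=1: 12 faults
f=2: 7 faults
f=3: 6 faults
f=4: 6 faults
f=5: 6 faults
f=6: 6 faults
Smallest f with faults ≤ 8 is 2.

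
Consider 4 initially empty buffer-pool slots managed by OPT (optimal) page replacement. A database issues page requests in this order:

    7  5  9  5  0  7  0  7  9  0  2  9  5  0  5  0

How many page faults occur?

5

7 -> fault, frames (7)
5 -> fault, frames (7 5)
9 -> fault, frames (7 5 9)
5 -> hit
0 -> fault, frames (7 5 9 0)
7 -> hit
0 -> hit
7 -> hit
9 -> hit
0 -> hit
2 -> fault, evict 7, frames (5 9 0 2)
9 -> hit
5 -> hit
0 -> hit
5 -> hit
0 -> hit
Page faults: 5.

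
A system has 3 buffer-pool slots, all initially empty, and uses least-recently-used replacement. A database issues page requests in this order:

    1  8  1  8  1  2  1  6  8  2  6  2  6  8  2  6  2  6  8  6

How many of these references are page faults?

1 → miss, frames (1)
8 → miss, frames (1 8)
1 → hit
8 → hit
1 → hit
2 → miss, frames (8 1 2)
1 → hit
6 → miss, evict 8, frames (2 1 6)
8 → miss, evict 2, frames (1 6 8)
2 → miss, evict 1, frames (6 8 2)
6 → hit
2 → hit
6 → hit
8 → hit
2 → hit
6 → hit
2 → hit
6 → hit
8 → hit
6 → hit
Page faults: 6.

6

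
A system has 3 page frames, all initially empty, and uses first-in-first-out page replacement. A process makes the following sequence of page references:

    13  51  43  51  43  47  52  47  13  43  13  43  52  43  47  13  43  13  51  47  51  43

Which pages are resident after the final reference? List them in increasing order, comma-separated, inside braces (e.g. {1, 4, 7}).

13 → fault, frames {13}
51 → fault, frames {13,51}
43 → fault, frames {13,51,43}
51 → hit
43 → hit
47 → fault, evict 13, frames {51,43,47}
52 → fault, evict 51, frames {43,47,52}
47 → hit
13 → fault, evict 43, frames {47,52,13}
43 → fault, evict 47, frames {52,13,43}
13 → hit
43 → hit
52 → hit
43 → hit
47 → fault, evict 52, frames {13,43,47}
13 → hit
43 → hit
13 → hit
51 → fault, evict 13, frames {43,47,51}
47 → hit
51 → hit
43 → hit

{43, 47, 51}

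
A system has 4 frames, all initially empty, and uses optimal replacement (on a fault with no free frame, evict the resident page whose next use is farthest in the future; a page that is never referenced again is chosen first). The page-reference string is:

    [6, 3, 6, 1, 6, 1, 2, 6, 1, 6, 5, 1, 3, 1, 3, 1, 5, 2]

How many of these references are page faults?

5

6: miss, frames [6]
3: miss, frames [6, 3]
6: hit
1: miss, frames [6, 3, 1]
6: hit
1: hit
2: miss, frames [6, 3, 1, 2]
6: hit
1: hit
6: hit
5: miss, evict 6, frames [3, 1, 2, 5]
1: hit
3: hit
1: hit
3: hit
1: hit
5: hit
2: hit
Page faults: 5.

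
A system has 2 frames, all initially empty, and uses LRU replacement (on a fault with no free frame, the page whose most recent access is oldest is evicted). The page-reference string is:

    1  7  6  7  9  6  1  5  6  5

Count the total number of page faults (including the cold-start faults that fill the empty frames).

8

1: fault, frames [1]
7: fault, frames [1, 7]
6: fault, evict 1, frames [7, 6]
7: hit
9: fault, evict 6, frames [7, 9]
6: fault, evict 7, frames [9, 6]
1: fault, evict 9, frames [6, 1]
5: fault, evict 6, frames [1, 5]
6: fault, evict 1, frames [5, 6]
5: hit
Page faults: 8.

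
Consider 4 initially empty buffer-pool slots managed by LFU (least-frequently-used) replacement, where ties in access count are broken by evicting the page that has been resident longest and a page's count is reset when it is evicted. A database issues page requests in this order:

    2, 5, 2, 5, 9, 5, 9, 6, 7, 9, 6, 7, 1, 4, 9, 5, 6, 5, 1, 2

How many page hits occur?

9

2: miss, frames (2)
5: miss, frames (2 5)
2: hit
5: hit
9: miss, frames (2 5 9)
5: hit
9: hit
6: miss, frames (2 5 9 6)
7: miss, evict 6, frames (2 5 9 7)
9: hit
6: miss, evict 7, frames (2 5 9 6)
7: miss, evict 6, frames (2 5 9 7)
1: miss, evict 7, frames (2 5 9 1)
4: miss, evict 1, frames (2 5 9 4)
9: hit
5: hit
6: miss, evict 4, frames (2 5 9 6)
5: hit
1: miss, evict 6, frames (2 5 9 1)
2: hit
Hits: 9.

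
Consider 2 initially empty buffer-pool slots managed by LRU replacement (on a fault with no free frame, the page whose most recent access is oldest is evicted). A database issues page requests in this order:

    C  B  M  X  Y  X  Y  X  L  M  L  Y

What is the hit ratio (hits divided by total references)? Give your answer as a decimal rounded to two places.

0.33

C -> fault, frames {C}
B -> fault, frames {C,B}
M -> fault, evict C, frames {B,M}
X -> fault, evict B, frames {M,X}
Y -> fault, evict M, frames {X,Y}
X -> hit
Y -> hit
X -> hit
L -> fault, evict Y, frames {X,L}
M -> fault, evict X, frames {L,M}
L -> hit
Y -> fault, evict M, frames {L,Y}
Hits: 4 of 12 references → 4/12 = 0.3333.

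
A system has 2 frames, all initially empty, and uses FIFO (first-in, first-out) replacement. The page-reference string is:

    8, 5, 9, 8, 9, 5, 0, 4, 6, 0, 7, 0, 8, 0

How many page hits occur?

2

8: miss, frames [8]
5: miss, frames [8, 5]
9: miss, evict 8, frames [5, 9]
8: miss, evict 5, frames [9, 8]
9: hit
5: miss, evict 9, frames [8, 5]
0: miss, evict 8, frames [5, 0]
4: miss, evict 5, frames [0, 4]
6: miss, evict 0, frames [4, 6]
0: miss, evict 4, frames [6, 0]
7: miss, evict 6, frames [0, 7]
0: hit
8: miss, evict 0, frames [7, 8]
0: miss, evict 7, frames [8, 0]
Hits: 2.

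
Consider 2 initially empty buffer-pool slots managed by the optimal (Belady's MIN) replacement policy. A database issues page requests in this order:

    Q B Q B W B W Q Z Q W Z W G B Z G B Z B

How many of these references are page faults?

10

Q → miss, frames {Q}
B → miss, frames {Q,B}
Q → hit
B → hit
W → miss, evict Q, frames {B,W}
B → hit
W → hit
Q → miss, evict B, frames {W,Q}
Z → miss, evict W, frames {Q,Z}
Q → hit
W → miss, evict Q, frames {Z,W}
Z → hit
W → hit
G → miss, evict W, frames {Z,G}
B → miss, evict G, frames {Z,B}
Z → hit
G → miss, evict Z, frames {B,G}
B → hit
Z → miss, evict G, frames {B,Z}
B → hit
Page faults: 10.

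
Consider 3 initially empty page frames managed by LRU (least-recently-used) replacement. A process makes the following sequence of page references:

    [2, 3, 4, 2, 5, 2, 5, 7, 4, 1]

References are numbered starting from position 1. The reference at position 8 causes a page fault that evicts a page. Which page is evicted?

4

pos 1: 2 → fault, frames [2]
pos 2: 3 → fault, frames [2, 3]
pos 3: 4 → fault, frames [2, 3, 4]
pos 4: 2 → hit
pos 5: 5 → fault, evict 3, frames [4, 2, 5]
pos 6: 2 → hit
pos 7: 5 → hit
pos 8: 7 → fault, evict 4, frames [2, 5, 7]
At position 8, page 4 is evicted.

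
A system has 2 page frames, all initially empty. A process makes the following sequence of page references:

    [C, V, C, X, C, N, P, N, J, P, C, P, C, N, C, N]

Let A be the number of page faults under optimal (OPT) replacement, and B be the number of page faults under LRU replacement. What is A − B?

Under OPT: F F . F . F F . F . F . . F . . → 8 faults.
Under LRU: F F . F . F F . F F F . . F . . → 9 faults.
A − B = 8 − 9 = -1.

-1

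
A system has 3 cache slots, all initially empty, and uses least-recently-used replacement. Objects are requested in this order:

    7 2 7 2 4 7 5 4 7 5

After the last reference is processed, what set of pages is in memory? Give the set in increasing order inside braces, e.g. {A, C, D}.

{4, 5, 7}

7: miss, frames [7]
2: miss, frames [7, 2]
7: hit
2: hit
4: miss, frames [7, 2, 4]
7: hit
5: miss, evict 2, frames [4, 7, 5]
4: hit
7: hit
5: hit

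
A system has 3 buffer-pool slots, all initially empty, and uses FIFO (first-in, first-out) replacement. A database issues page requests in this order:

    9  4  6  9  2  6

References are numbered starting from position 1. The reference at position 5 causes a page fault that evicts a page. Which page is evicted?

pos 1: 9 → fault, frames [9]
pos 2: 4 → fault, frames [9, 4]
pos 3: 6 → fault, frames [9, 4, 6]
pos 4: 9 → hit
pos 5: 2 → fault, evict 9, frames [4, 6, 2]
At position 5, page 9 is evicted.

9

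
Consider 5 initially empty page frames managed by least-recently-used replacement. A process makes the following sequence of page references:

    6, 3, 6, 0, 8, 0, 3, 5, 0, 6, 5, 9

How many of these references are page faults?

6 -> fault, frames [6]
3 -> fault, frames [6, 3]
6 -> hit
0 -> fault, frames [3, 6, 0]
8 -> fault, frames [3, 6, 0, 8]
0 -> hit
3 -> hit
5 -> fault, frames [6, 8, 0, 3, 5]
0 -> hit
6 -> hit
5 -> hit
9 -> fault, evict 8, frames [3, 0, 6, 5, 9]
Page faults: 6.

6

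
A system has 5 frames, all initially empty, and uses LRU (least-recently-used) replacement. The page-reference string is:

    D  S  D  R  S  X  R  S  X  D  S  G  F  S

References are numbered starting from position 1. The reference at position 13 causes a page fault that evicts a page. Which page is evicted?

R

pos 1: D -> fault, frames {D}
pos 2: S -> fault, frames {D,S}
pos 3: D -> hit
pos 4: R -> fault, frames {S,D,R}
pos 5: S -> hit
pos 6: X -> fault, frames {D,R,S,X}
pos 7: R -> hit
pos 8: S -> hit
pos 9: X -> hit
pos 10: D -> hit
pos 11: S -> hit
pos 12: G -> fault, frames {R,X,D,S,G}
pos 13: F -> fault, evict R, frames {X,D,S,G,F}
At position 13, page R is evicted.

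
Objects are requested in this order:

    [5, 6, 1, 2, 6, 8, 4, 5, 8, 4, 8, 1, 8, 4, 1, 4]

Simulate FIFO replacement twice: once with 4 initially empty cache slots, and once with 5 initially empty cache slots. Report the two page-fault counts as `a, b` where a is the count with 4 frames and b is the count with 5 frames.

4 frames: F F F F . F F F . . . F . . . . → 8 faults.
5 frames: F F F F . F F F . . . . . . . . → 7 faults.
7 < 8: adding a frame reduced faults, as is typical.

8, 7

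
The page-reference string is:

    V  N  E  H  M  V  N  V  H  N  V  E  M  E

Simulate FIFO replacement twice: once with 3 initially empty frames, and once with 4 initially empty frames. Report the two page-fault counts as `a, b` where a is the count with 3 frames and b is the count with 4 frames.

3 frames: F F F F F F F . F . . F F . → 10 faults.
4 frames: F F F F F F F . . . . F . . → 8 faults.
8 < 10: adding a frame reduced faults, as is typical.

10, 8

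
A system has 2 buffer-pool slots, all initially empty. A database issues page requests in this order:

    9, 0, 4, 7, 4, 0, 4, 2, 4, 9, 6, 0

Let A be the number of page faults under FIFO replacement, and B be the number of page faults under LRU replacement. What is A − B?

Under FIFO: F F F F . F F F . F F F → 10 faults.
Under LRU: F F F F . F . F . F F F → 9 faults.
A − B = 10 − 9 = 1.

1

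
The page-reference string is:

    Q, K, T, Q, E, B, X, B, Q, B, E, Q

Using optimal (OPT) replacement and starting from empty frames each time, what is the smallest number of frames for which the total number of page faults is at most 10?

f=1: 12 faults
f=2: 8 faults
f=3: 7 faults
f=4: 6 faults
f=5: 6 faults
f=6: 6 faults
Smallest f with faults ≤ 10 is 2.

2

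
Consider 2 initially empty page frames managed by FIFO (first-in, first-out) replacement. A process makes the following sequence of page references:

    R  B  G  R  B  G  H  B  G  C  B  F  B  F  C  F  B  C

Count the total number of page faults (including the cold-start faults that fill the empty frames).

R -> fault, frames (R)
B -> fault, frames (R B)
G -> fault, evict R, frames (B G)
R -> fault, evict B, frames (G R)
B -> fault, evict G, frames (R B)
G -> fault, evict R, frames (B G)
H -> fault, evict B, frames (G H)
B -> fault, evict G, frames (H B)
G -> fault, evict H, frames (B G)
C -> fault, evict B, frames (G C)
B -> fault, evict G, frames (C B)
F -> fault, evict C, frames (B F)
B -> hit
F -> hit
C -> fault, evict B, frames (F C)
F -> hit
B -> fault, evict F, frames (C B)
C -> hit
Page faults: 14.

14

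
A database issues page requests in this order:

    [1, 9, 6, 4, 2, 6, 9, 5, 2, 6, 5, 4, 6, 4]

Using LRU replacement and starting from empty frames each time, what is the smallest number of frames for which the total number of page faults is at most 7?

f=1: 14 faults
f=2: 13 faults
f=3: 10 faults
f=4: 7 faults
f=5: 6 faults
f=6: 6 faults
Smallest f with faults ≤ 7 is 4.

4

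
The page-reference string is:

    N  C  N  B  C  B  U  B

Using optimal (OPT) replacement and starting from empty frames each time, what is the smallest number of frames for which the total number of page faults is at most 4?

2

f=1: 8 faults
f=2: 4 faults
f=3: 4 faults
f=4: 4 faults
Smallest f with faults ≤ 4 is 2.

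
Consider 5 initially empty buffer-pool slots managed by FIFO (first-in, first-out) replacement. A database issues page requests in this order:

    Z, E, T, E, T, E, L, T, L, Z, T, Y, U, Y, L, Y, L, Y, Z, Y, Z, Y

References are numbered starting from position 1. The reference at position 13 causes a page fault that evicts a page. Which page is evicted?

pos 1: Z -> fault, frames (Z)
pos 2: E -> fault, frames (Z E)
pos 3: T -> fault, frames (Z E T)
pos 4: E -> hit
pos 5: T -> hit
pos 6: E -> hit
pos 7: L -> fault, frames (Z E T L)
pos 8: T -> hit
pos 9: L -> hit
pos 10: Z -> hit
pos 11: T -> hit
pos 12: Y -> fault, frames (Z E T L Y)
pos 13: U -> fault, evict Z, frames (E T L Y U)
At position 13, page Z is evicted.

Z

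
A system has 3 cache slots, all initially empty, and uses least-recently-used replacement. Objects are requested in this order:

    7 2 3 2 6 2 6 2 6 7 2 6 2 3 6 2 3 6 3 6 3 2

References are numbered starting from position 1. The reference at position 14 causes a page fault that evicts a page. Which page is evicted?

pos 1: 7 -> fault, frames (7)
pos 2: 2 -> fault, frames (7 2)
pos 3: 3 -> fault, frames (7 2 3)
pos 4: 2 -> hit
pos 5: 6 -> fault, evict 7, frames (3 2 6)
pos 6: 2 -> hit
pos 7: 6 -> hit
pos 8: 2 -> hit
pos 9: 6 -> hit
pos 10: 7 -> fault, evict 3, frames (2 6 7)
pos 11: 2 -> hit
pos 12: 6 -> hit
pos 13: 2 -> hit
pos 14: 3 -> fault, evict 7, frames (6 2 3)
At position 14, page 7 is evicted.

7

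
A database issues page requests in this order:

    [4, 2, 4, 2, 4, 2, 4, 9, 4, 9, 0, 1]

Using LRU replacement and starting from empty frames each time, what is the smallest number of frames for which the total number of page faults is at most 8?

2

f=1: 12 faults
f=2: 5 faults
f=3: 5 faults
f=4: 5 faults
f=5: 5 faults
Smallest f with faults ≤ 8 is 2.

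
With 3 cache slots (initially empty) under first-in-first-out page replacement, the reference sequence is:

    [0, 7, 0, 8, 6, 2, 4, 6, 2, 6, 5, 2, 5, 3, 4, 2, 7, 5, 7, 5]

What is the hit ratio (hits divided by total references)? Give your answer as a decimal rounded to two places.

0.45

0: fault, frames [0]
7: fault, frames [0, 7]
0: hit
8: fault, frames [0, 7, 8]
6: fault, evict 0, frames [7, 8, 6]
2: fault, evict 7, frames [8, 6, 2]
4: fault, evict 8, frames [6, 2, 4]
6: hit
2: hit
6: hit
5: fault, evict 6, frames [2, 4, 5]
2: hit
5: hit
3: fault, evict 2, frames [4, 5, 3]
4: hit
2: fault, evict 4, frames [5, 3, 2]
7: fault, evict 5, frames [3, 2, 7]
5: fault, evict 3, frames [2, 7, 5]
7: hit
5: hit
Hits: 9 of 20 references → 9/20 = 0.4500.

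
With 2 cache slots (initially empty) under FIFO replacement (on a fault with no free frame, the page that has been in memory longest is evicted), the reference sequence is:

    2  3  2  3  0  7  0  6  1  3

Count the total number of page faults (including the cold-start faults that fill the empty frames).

7

2: miss, frames (2)
3: miss, frames (2 3)
2: hit
3: hit
0: miss, evict 2, frames (3 0)
7: miss, evict 3, frames (0 7)
0: hit
6: miss, evict 0, frames (7 6)
1: miss, evict 7, frames (6 1)
3: miss, evict 6, frames (1 3)
Page faults: 7.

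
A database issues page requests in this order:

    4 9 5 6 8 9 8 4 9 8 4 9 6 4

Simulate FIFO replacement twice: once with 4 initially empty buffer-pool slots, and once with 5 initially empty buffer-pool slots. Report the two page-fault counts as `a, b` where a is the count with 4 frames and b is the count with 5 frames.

7, 5

4 frames: F F F F F . . F F . . . . . → 7 faults.
5 frames: F F F F F . . . . . . . . . → 5 faults.
5 < 7: adding a frame reduced faults, as is typical.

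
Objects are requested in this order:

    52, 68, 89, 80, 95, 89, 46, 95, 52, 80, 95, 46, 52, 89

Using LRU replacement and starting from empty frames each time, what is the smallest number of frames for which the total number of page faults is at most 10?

4

f=1: 14 faults
f=2: 14 faults
f=3: 11 faults
f=4: 9 faults
f=5: 7 faults
f=6: 6 faults
Smallest f with faults ≤ 10 is 4.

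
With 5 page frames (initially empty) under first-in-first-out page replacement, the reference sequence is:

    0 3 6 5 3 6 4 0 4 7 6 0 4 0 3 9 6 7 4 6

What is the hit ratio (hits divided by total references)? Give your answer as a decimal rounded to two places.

0.45

0 -> fault, frames [0]
3 -> fault, frames [0, 3]
6 -> fault, frames [0, 3, 6]
5 -> fault, frames [0, 3, 6, 5]
3 -> hit
6 -> hit
4 -> fault, frames [0, 3, 6, 5, 4]
0 -> hit
4 -> hit
7 -> fault, evict 0, frames [3, 6, 5, 4, 7]
6 -> hit
0 -> fault, evict 3, frames [6, 5, 4, 7, 0]
4 -> hit
0 -> hit
3 -> fault, evict 6, frames [5, 4, 7, 0, 3]
9 -> fault, evict 5, frames [4, 7, 0, 3, 9]
6 -> fault, evict 4, frames [7, 0, 3, 9, 6]
7 -> hit
4 -> fault, evict 7, frames [0, 3, 9, 6, 4]
6 -> hit
Hits: 9 of 20 references → 9/20 = 0.4500.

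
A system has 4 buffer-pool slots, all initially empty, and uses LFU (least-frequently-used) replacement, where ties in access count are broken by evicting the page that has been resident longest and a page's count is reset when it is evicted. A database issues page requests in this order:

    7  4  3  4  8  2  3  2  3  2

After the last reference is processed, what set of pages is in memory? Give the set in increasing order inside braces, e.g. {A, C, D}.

7 → fault, frames {7}
4 → fault, frames {7,4}
3 → fault, frames {7,4,3}
4 → hit
8 → fault, frames {7,4,3,8}
2 → fault, evict 7, frames {4,3,8,2}
3 → hit
2 → hit
3 → hit
2 → hit

{2, 3, 4, 8}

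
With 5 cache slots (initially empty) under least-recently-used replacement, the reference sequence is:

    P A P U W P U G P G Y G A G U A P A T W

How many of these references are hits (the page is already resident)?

11

P -> fault, frames {P}
A -> fault, frames {P,A}
P -> hit
U -> fault, frames {A,P,U}
W -> fault, frames {A,P,U,W}
P -> hit
U -> hit
G -> fault, frames {A,W,P,U,G}
P -> hit
G -> hit
Y -> fault, evict A, frames {W,U,P,G,Y}
G -> hit
A -> fault, evict W, frames {U,P,Y,G,A}
G -> hit
U -> hit
A -> hit
P -> hit
A -> hit
T -> fault, evict Y, frames {G,U,P,A,T}
W -> fault, evict G, frames {U,P,A,T,W}
Hits: 11.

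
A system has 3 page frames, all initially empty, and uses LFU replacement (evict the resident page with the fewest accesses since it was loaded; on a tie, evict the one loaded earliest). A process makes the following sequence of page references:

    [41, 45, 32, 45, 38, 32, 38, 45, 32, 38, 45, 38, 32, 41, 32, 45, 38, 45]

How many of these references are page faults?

41 -> fault, frames {41}
45 -> fault, frames {41,45}
32 -> fault, frames {41,45,32}
45 -> hit
38 -> fault, evict 41, frames {45,32,38}
32 -> hit
38 -> hit
45 -> hit
32 -> hit
38 -> hit
45 -> hit
38 -> hit
32 -> hit
41 -> fault, evict 45, frames {32,38,41}
32 -> hit
45 -> fault, evict 41, frames {32,38,45}
38 -> hit
45 -> hit
Page faults: 6.

6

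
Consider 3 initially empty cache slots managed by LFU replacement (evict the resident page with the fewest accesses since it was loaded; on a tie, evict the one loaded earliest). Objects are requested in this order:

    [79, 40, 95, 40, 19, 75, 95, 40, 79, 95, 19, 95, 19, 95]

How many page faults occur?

79 → fault, frames [79]
40 → fault, frames [79, 40]
95 → fault, frames [79, 40, 95]
40 → hit
19 → fault, evict 79, frames [40, 95, 19]
75 → fault, evict 95, frames [40, 19, 75]
95 → fault, evict 19, frames [40, 75, 95]
40 → hit
79 → fault, evict 75, frames [40, 95, 79]
95 → hit
19 → fault, evict 79, frames [40, 95, 19]
95 → hit
19 → hit
95 → hit
Page faults: 8.

8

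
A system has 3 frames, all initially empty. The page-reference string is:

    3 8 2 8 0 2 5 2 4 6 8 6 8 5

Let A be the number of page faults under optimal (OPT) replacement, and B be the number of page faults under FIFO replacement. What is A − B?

-2

Under OPT: F F F . F . F . F F . . . . → 7 faults.
Under FIFO: F F F . F . F . F F F . . F → 9 faults.
A − B = 7 − 9 = -2.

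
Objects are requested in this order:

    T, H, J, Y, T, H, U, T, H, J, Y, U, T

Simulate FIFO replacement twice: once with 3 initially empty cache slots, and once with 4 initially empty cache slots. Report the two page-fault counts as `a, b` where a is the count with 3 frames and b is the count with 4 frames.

10, 11

3 frames: F F F F F F F . . F F . F → 10 faults.
4 frames: F F F F . . F F F F F F F → 11 faults.
11 > 10: adding a frame increased faults — Belady's anomaly.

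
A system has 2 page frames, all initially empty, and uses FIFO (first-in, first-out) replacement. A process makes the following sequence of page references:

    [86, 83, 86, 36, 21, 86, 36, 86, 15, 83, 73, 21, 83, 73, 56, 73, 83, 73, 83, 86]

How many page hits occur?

86 → fault, frames [86]
83 → fault, frames [86, 83]
86 → hit
36 → fault, evict 86, frames [83, 36]
21 → fault, evict 83, frames [36, 21]
86 → fault, evict 36, frames [21, 86]
36 → fault, evict 21, frames [86, 36]
86 → hit
15 → fault, evict 86, frames [36, 15]
83 → fault, evict 36, frames [15, 83]
73 → fault, evict 15, frames [83, 73]
21 → fault, evict 83, frames [73, 21]
83 → fault, evict 73, frames [21, 83]
73 → fault, evict 21, frames [83, 73]
56 → fault, evict 83, frames [73, 56]
73 → hit
83 → fault, evict 73, frames [56, 83]
73 → fault, evict 56, frames [83, 73]
83 → hit
86 → fault, evict 83, frames [73, 86]
Hits: 4.

4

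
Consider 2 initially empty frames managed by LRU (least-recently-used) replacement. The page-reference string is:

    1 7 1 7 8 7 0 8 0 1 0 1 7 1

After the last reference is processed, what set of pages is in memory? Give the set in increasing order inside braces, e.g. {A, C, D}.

{1, 7}

1 → fault, frames (1)
7 → fault, frames (1 7)
1 → hit
7 → hit
8 → fault, evict 1, frames (7 8)
7 → hit
0 → fault, evict 8, frames (7 0)
8 → fault, evict 7, frames (0 8)
0 → hit
1 → fault, evict 8, frames (0 1)
0 → hit
1 → hit
7 → fault, evict 0, frames (1 7)
1 → hit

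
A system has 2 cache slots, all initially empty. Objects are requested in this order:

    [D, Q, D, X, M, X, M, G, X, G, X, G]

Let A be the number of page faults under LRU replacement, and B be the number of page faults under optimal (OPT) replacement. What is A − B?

1

Under LRU: F F . F F . . F F . . . → 6 faults.
Under OPT: F F . F F . . F . . . . → 5 faults.
A − B = 6 − 5 = 1.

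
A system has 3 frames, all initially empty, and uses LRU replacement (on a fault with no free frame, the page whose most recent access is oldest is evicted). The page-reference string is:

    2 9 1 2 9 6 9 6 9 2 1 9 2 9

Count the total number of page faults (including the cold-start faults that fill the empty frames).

5

2 → miss, frames [2]
9 → miss, frames [2, 9]
1 → miss, frames [2, 9, 1]
2 → hit
9 → hit
6 → miss, evict 1, frames [2, 9, 6]
9 → hit
6 → hit
9 → hit
2 → hit
1 → miss, evict 6, frames [9, 2, 1]
9 → hit
2 → hit
9 → hit
Page faults: 5.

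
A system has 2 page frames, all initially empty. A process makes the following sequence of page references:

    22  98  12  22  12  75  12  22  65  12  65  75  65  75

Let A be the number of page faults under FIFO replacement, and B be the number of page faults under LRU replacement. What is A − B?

2

Under FIFO: F F F F . F F F F F . F F . → 11 faults.
Under LRU: F F F F . F . F F F . F . . → 9 faults.
A − B = 11 − 9 = 2.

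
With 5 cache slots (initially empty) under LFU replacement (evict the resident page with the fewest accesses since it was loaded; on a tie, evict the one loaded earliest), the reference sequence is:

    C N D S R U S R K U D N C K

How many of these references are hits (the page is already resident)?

C → miss, frames [C]
N → miss, frames [C, N]
D → miss, frames [C, N, D]
S → miss, frames [C, N, D, S]
R → miss, frames [C, N, D, S, R]
U → miss, evict C, frames [N, D, S, R, U]
S → hit
R → hit
K → miss, evict N, frames [D, S, R, U, K]
U → hit
D → hit
N → miss, evict K, frames [D, S, R, U, N]
C → miss, evict N, frames [D, S, R, U, C]
K → miss, evict C, frames [D, S, R, U, K]
Hits: 4.

4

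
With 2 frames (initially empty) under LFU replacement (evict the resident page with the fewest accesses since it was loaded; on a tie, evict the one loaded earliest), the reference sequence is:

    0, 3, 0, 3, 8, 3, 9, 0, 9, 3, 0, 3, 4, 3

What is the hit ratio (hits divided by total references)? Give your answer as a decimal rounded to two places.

0.43

0: miss, frames (0)
3: miss, frames (0 3)
0: hit
3: hit
8: miss, evict 0, frames (3 8)
3: hit
9: miss, evict 8, frames (3 9)
0: miss, evict 9, frames (3 0)
9: miss, evict 0, frames (3 9)
3: hit
0: miss, evict 9, frames (3 0)
3: hit
4: miss, evict 0, frames (3 4)
3: hit
Hits: 6 of 14 references → 6/14 = 0.4286.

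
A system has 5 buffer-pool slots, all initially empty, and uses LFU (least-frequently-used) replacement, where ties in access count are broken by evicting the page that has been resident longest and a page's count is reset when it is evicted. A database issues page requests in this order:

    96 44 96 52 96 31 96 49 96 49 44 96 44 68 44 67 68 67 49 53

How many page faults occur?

96: miss, frames {96}
44: miss, frames {96,44}
96: hit
52: miss, frames {96,44,52}
96: hit
31: miss, frames {96,44,52,31}
96: hit
49: miss, frames {96,44,52,31,49}
96: hit
49: hit
44: hit
96: hit
44: hit
68: miss, evict 52, frames {96,44,31,49,68}
44: hit
67: miss, evict 31, frames {96,44,49,68,67}
68: hit
67: hit
49: hit
53: miss, evict 68, frames {96,44,49,67,53}
Page faults: 8.

8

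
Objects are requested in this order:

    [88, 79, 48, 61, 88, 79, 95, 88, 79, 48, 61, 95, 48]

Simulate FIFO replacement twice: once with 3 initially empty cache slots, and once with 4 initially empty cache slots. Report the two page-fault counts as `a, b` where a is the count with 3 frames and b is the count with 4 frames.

9, 10

3 frames: F F F F F F F . . F F . . → 9 faults.
4 frames: F F F F . . F F F F F F . → 10 faults.
10 > 9: adding a frame increased faults — Belady's anomaly.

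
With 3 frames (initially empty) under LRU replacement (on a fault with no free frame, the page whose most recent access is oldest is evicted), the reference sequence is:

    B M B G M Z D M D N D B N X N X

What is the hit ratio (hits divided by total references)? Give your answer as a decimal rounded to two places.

B: miss, frames [B]
M: miss, frames [B, M]
B: hit
G: miss, frames [M, B, G]
M: hit
Z: miss, evict B, frames [G, M, Z]
D: miss, evict G, frames [M, Z, D]
M: hit
D: hit
N: miss, evict Z, frames [M, D, N]
D: hit
B: miss, evict M, frames [N, D, B]
N: hit
X: miss, evict D, frames [B, N, X]
N: hit
X: hit
Hits: 8 of 16 references → 8/16 = 0.5000.

0.50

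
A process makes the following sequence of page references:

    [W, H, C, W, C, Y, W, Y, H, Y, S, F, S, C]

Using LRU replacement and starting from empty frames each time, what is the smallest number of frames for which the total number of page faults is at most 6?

f=1: 14 faults
f=2: 10 faults
f=3: 8 faults
f=4: 7 faults
f=5: 7 faults
f=6: 6 faults
Smallest f with faults ≤ 6 is 6.

6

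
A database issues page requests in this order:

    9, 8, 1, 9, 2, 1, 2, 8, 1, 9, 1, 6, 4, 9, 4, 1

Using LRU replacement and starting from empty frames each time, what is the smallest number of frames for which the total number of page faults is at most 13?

2

f=1: 16 faults
f=2: 13 faults
f=3: 10 faults
f=4: 6 faults
f=5: 6 faults
f=6: 6 faults
Smallest f with faults ≤ 13 is 2.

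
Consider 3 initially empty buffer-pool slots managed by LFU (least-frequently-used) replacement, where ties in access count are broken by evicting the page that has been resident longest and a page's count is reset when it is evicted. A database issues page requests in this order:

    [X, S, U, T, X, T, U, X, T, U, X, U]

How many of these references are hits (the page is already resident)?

7

X -> fault, frames (X)
S -> fault, frames (X S)
U -> fault, frames (X S U)
T -> fault, evict X, frames (S U T)
X -> fault, evict S, frames (U T X)
T -> hit
U -> hit
X -> hit
T -> hit
U -> hit
X -> hit
U -> hit
Hits: 7.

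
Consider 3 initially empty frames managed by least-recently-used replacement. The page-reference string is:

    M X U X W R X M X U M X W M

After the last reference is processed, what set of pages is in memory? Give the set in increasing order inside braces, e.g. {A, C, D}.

{M, W, X}

M → miss, frames [M]
X → miss, frames [M, X]
U → miss, frames [M, X, U]
X → hit
W → miss, evict M, frames [U, X, W]
R → miss, evict U, frames [X, W, R]
X → hit
M → miss, evict W, frames [R, X, M]
X → hit
U → miss, evict R, frames [M, X, U]
M → hit
X → hit
W → miss, evict U, frames [M, X, W]
M → hit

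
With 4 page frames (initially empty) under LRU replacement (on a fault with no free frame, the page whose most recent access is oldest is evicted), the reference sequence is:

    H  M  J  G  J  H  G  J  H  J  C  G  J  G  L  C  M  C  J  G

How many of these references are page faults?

9

H -> fault, frames {H}
M -> fault, frames {H,M}
J -> fault, frames {H,M,J}
G -> fault, frames {H,M,J,G}
J -> hit
H -> hit
G -> hit
J -> hit
H -> hit
J -> hit
C -> fault, evict M, frames {G,H,J,C}
G -> hit
J -> hit
G -> hit
L -> fault, evict H, frames {C,J,G,L}
C -> hit
M -> fault, evict J, frames {G,L,C,M}
C -> hit
J -> fault, evict G, frames {L,M,C,J}
G -> fault, evict L, frames {M,C,J,G}
Page faults: 9.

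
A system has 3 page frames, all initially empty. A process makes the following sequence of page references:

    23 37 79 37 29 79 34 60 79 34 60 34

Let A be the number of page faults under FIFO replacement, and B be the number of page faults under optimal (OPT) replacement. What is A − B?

Under FIFO: F F F . F . F F F . . . → 7 faults.
Under OPT: F F F . F . F F . . . . → 6 faults.
A − B = 7 − 6 = 1.

1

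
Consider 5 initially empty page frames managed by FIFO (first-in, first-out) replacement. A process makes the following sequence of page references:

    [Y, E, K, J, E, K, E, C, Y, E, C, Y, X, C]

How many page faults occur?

6

Y → miss, frames (Y)
E → miss, frames (Y E)
K → miss, frames (Y E K)
J → miss, frames (Y E K J)
E → hit
K → hit
E → hit
C → miss, frames (Y E K J C)
Y → hit
E → hit
C → hit
Y → hit
X → miss, evict Y, frames (E K J C X)
C → hit
Page faults: 6.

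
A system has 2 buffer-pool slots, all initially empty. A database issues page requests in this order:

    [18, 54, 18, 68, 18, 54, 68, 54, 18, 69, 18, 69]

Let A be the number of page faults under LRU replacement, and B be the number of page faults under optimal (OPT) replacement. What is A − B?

1

Under LRU: F F . F . F F . F F . . → 7 faults.
Under OPT: F F . F . F . . F F . . → 6 faults.
A − B = 7 − 6 = 1.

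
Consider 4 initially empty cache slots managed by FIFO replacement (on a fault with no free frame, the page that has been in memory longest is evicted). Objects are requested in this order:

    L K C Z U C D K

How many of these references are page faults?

L -> fault, frames {L}
K -> fault, frames {L,K}
C -> fault, frames {L,K,C}
Z -> fault, frames {L,K,C,Z}
U -> fault, evict L, frames {K,C,Z,U}
C -> hit
D -> fault, evict K, frames {C,Z,U,D}
K -> fault, evict C, frames {Z,U,D,K}
Page faults: 7.

7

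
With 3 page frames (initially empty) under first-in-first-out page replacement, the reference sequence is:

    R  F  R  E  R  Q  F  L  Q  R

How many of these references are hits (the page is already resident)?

R -> fault, frames {R}
F -> fault, frames {R,F}
R -> hit
E -> fault, frames {R,F,E}
R -> hit
Q -> fault, evict R, frames {F,E,Q}
F -> hit
L -> fault, evict F, frames {E,Q,L}
Q -> hit
R -> fault, evict E, frames {Q,L,R}
Hits: 4.

4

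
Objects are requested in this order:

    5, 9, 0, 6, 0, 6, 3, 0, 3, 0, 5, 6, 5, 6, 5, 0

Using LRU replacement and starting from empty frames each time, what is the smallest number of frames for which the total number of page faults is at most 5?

f=1: 16 faults
f=2: 9 faults
f=3: 7 faults
f=4: 6 faults
f=5: 5 faults
Smallest f with faults ≤ 5 is 5.

5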